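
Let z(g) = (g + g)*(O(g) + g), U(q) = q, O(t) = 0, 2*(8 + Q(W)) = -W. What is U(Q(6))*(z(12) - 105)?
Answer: -2013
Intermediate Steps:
Q(W) = -8 - W/2 (Q(W) = -8 + (-W)/2 = -8 - W/2)
z(g) = 2*g² (z(g) = (g + g)*(0 + g) = (2*g)*g = 2*g²)
U(Q(6))*(z(12) - 105) = (-8 - ½*6)*(2*12² - 105) = (-8 - 3)*(2*144 - 105) = -11*(288 - 105) = -11*183 = -2013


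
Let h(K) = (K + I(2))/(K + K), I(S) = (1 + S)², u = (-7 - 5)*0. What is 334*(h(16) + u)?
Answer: 4175/16 ≈ 260.94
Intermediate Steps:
u = 0 (u = -12*0 = 0)
h(K) = (9 + K)/(2*K) (h(K) = (K + (1 + 2)²)/(K + K) = (K + 3²)/((2*K)) = (K + 9)*(1/(2*K)) = (9 + K)*(1/(2*K)) = (9 + K)/(2*K))
334*(h(16) + u) = 334*((½)*(9 + 16)/16 + 0) = 334*((½)*(1/16)*25 + 0) = 334*(25/32 + 0) = 334*(25/32) = 4175/16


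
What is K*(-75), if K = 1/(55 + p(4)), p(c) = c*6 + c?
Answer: -75/83 ≈ -0.90361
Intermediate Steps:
p(c) = 7*c (p(c) = 6*c + c = 7*c)
K = 1/83 (K = 1/(55 + 7*4) = 1/(55 + 28) = 1/83 ≈ 0.012048)
K*(-75) = (1/83)*(-75) = -75/83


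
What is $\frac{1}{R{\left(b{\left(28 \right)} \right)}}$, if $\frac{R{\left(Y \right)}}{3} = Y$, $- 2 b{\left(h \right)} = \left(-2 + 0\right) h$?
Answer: $\frac{1}{84} \approx 0.011905$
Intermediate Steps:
$b{\left(h \right)} = h$ ($b{\left(h \right)} = - \frac{\left(-2 + 0\right) h}{2} = - \frac{\left(-2\right) h}{2} = h$)
$R{\left(Y \right)} = 3 Y$
$\frac{1}{R{\left(b{\left(28 \right)} \right)}} = \frac{1}{3 \cdot 28} = \frac{1}{84}$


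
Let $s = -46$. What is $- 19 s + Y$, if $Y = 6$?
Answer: $880$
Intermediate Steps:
$- 19 s + Y = \left(-19\right) \left(-46\right) + 6 = 874 + 6 = 880$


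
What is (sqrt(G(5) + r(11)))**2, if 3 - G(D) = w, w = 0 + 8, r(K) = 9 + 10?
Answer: 14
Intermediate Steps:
r(K) = 19
w = 8
G(D) = -5 (G(D) = 3 - 1*8 = 3 - 8 = -5)
(sqrt(G(5) + r(11)))**2 = (sqrt(-5 + 19))**2 = (sqrt(14))**2 = 14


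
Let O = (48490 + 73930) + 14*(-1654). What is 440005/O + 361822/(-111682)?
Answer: 6612369701/5543001024 ≈ 1.1929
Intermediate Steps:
O = 99264 (O = 122420 - 23156 = 99264)
440005/O + 361822/(-111682) = 440005/99264 + 361822/(-111682) = 440005*(1/99264) + 361822*(-1/111682) = 440005/99264 - 180911/55841 = 6612369701/5543001024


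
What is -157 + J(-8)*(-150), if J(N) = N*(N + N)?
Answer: -19357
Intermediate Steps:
J(N) = 2*N² (J(N) = N*(2*N) = 2*N²)
-157 + J(-8)*(-150) = -157 + (2*(-8)²)*(-150) = -157 + (2*64)*(-150) = -157 + 128*(-150) = -157 - 19200 = -19357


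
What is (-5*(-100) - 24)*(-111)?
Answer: -52836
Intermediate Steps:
(-5*(-100) - 24)*(-111) = (500 - 24)*(-111) = 476*(-111) = -52836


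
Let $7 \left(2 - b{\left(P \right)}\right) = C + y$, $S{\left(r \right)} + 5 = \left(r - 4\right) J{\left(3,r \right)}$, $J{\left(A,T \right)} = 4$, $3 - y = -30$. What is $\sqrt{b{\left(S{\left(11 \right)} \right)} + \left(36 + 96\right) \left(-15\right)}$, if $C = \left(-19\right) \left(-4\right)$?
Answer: $\frac{i \sqrt{97685}}{7} \approx 44.649 i$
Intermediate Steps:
$y = 33$ ($y = 3 - -30 = 3 + 30 = 33$)
$C = 76$
$S{\left(r \right)} = -21 + 4 r$ ($S{\left(r \right)} = -5 + \left(r - 4\right) 4 = -5 + \left(-4 + r\right) 4 = -5 + \left(-16 + 4 r\right) = -21 + 4 r$)
$b{\left(P \right)} = - \frac{95}{7}$ ($b{\left(P \right)} = 2 - \frac{76 + 33}{7} = 2 - \frac{109}{7} = - \frac{95}{7}$)
$\sqrt{b{\left(S{\left(11 \right)} \right)} + \left(36 + 96\right) \left(-15\right)} = \sqrt{- \frac{95}{7} + \left(36 + 96\right) \left(-15\right)} = \sqrt{- \frac{95}{7} + 132 \left(-15\right)} = \sqrt{- \frac{95}{7} - 1980} = \sqrt{- \frac{13955}{7}} = \frac{i \sqrt{97685}}{7}$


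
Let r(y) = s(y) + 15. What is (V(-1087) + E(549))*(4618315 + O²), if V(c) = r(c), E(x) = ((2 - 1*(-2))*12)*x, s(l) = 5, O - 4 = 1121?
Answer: 155171265680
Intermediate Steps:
O = 1125 (O = 4 + 1121 = 1125)
E(x) = 48*x (E(x) = ((2 + 2)*12)*x = (4*12)*x = 48*x)
r(y) = 20 (r(y) = 5 + 15 = 20)
V(c) = 20
(V(-1087) + E(549))*(4618315 + O²) = (20 + 48*549)*(4618315 + 1125²) = (20 + 26352)*(4618315 + 1265625) = 26372*5883940 = 155171265680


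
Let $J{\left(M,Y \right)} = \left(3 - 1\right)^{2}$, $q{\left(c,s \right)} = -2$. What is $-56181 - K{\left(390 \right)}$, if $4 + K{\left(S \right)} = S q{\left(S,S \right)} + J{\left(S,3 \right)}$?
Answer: $-55401$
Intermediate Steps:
$J{\left(M,Y \right)} = 4$ ($J{\left(M,Y \right)} = 2^{2} = 4$)
$K{\left(S \right)} = - 2 S$ ($K{\left(S \right)} = -4 + \left(S \left(-2\right) + 4\right) = -4 - \left(-4 + 2 S\right) = - 2 S$)
$-56181 - K{\left(390 \right)} = -56181 - \left(-2\right) 390 = -56181 - -780 = -56181 + 780 = -55401$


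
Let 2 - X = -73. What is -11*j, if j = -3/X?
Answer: 11/25 ≈ 0.44000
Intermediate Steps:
X = 75 (X = 2 - 1*(-73) = 2 + 73 = 75)
j = -1/25 (j = -3/75 = -3*1/75 = -1/25 ≈ -0.040000)
-11*j = -11*(-1/25) = 11/25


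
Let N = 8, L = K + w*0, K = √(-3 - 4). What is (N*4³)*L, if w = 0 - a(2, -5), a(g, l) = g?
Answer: 512*I*√7 ≈ 1354.6*I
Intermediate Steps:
w = -2 (w = 0 - 1*2 = 0 - 2 = -2)
K = I*√7 (K = √(-7) = I*√7 ≈ 2.6458*I)
L = I*√7 (L = I*√7 - 2*0 = I*√7 + 0 = I*√7 ≈ 2.6458*I)
(N*4³)*L = (8*4³)*(I*√7) = (8*64)*(I*√7) = 512*(I*√7) = 512*I*√7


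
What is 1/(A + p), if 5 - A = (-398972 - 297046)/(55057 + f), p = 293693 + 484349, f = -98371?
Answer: 7219/5616605290 ≈ 1.2853e-6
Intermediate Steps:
p = 778042
A = -79908/7219 (A = 5 - (-398972 - 297046)/(55057 - 98371) = 5 - (-696018)/(-43314) = 5 - (-696018)*(-1)/43314 = 5 - 1*116003/7219 = 5 - 116003/7219 = -79908/7219 ≈ -11.069)
1/(A + p) = 1/(-79908/7219 + 778042) = 1/(5616605290/7219) = 7219/5616605290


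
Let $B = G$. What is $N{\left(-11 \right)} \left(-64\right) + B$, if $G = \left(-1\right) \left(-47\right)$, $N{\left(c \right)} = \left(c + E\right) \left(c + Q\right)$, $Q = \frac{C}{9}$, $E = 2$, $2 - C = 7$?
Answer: $-6609$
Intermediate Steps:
$C = -5$ ($C = 2 - 7 = -5$)
$Q = - \frac{5}{9} \approx -0.55556$
$N{\left(c \right)} = \left(2 + c\right) \left(- \frac{5}{9} + c\right)$ ($N{\left(c \right)} = \left(c + 2\right) \left(c - \frac{5}{9}\right) = \left(2 + c\right) \left(- \frac{5}{9} + c\right)$)
$G = 47$
$B = 47$
$N{\left(-11 \right)} \left(-64\right) + B = \left(- \frac{10}{9} + \left(-11\right)^{2} + \frac{13}{9} \left(-11\right)\right) \left(-64\right) + 47 = \left(- \frac{10}{9} + 121 - \frac{143}{9}\right) \left(-64\right) + 47 = 104 \left(-64\right) + 47 = -6656 + 47 = -6609$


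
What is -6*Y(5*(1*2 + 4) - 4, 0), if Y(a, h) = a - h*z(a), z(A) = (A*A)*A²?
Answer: -156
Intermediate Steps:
z(A) = A⁴ (z(A) = A²*A² = A⁴)
Y(a, h) = a - h*a⁴
-6*Y(5*(1*2 + 4) - 4, 0) = -6*((5*(1*2 + 4) - 4) - 1*0*(5*(1*2 + 4) - 4)⁴) = -6*((5*(2 + 4) - 4) - 1*0*(5*(2 + 4) - 4)⁴) = -6*((5*6 - 4) - 1*0*(5*6 - 4)⁴) = -6*((30 - 4) - 1*0*(30 - 4)⁴) = -6*(26 - 1*0*26⁴) = -6*(26 - 1*0*456976) = -6*(26 + 0) = -6*26 = -156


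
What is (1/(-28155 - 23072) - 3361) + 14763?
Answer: 584090253/51227 ≈ 11402.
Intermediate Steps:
(1/(-28155 - 23072) - 3361) + 14763 = (1/(-51227) - 3361) + 14763 = (-1/51227 - 3361) + 14763 = -172173948/51227 + 14763 = 584090253/51227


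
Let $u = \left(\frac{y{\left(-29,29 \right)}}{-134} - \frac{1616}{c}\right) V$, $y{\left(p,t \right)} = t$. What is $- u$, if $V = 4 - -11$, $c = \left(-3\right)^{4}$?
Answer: $\frac{1094465}{3618} \approx 302.51$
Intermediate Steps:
$c = 81$
$V = 15$ ($V = 4 + 11 = 15$)
$u = - \frac{1094465}{3618}$ ($u = \left(\frac{29}{-134} - \frac{1616}{81}\right) 15 = \left(29 \left(- \frac{1}{134}\right) - \frac{1616}{81}\right) 15 = \left(- \frac{29}{134} - \frac{1616}{81}\right) 15 = \left(- \frac{218893}{10854}\right) 15 = - \frac{1094465}{3618} \approx -302.51$)
$- u = \left(-1\right) \left(- \frac{1094465}{3618}\right) = \frac{1094465}{3618}$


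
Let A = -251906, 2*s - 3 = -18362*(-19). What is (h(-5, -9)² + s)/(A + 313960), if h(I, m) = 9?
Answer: 349043/124108 ≈ 2.8124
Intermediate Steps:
s = 348881/2 (s = 3/2 + (-18362*(-19))/2 = 3/2 + (½)*348878 = 3/2 + 174439 = 348881/2 ≈ 1.7444e+5)
(h(-5, -9)² + s)/(A + 313960) = (9² + 348881/2)/(-251906 + 313960) = (81 + 348881/2)/62054 = (349043/2)*(1/62054) = 349043/124108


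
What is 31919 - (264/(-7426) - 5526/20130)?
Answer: 397622516218/12457115 ≈ 31919.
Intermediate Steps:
31919 - (264/(-7426) - 5526/20130) = 31919 - (264*(-1/7426) - 5526*1/20130) = 31919 - (-132/3713 - 921/3355) = 31919 - 1*(-3862533/12457115) = 31919 + 3862533/12457115 = 397622516218/12457115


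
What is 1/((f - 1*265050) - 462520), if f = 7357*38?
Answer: -1/448004 ≈ -2.2321e-6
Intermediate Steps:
f = 279566
1/((f - 1*265050) - 462520) = 1/((279566 - 1*265050) - 462520) = 1/((279566 - 265050) - 462520) = 1/(14516 - 462520) = 1/(-448004) = -1/448004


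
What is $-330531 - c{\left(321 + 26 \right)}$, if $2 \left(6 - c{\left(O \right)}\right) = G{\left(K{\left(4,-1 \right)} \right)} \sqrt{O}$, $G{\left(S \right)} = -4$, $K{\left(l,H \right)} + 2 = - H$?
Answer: $-330537 - 2 \sqrt{347} \approx -3.3057 \cdot 10^{5}$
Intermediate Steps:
$K{\left(l,H \right)} = -2 - H$
$c{\left(O \right)} = 6 + 2 \sqrt{O}$ ($c{\left(O \right)} = 6 - \frac{\left(-4\right) \sqrt{O}}{2} = 6 + 2 \sqrt{O}$)
$-330531 - c{\left(321 + 26 \right)} = -330531 - \left(6 + 2 \sqrt{321 + 26}\right) = -330531 - \left(6 + 2 \sqrt{347}\right) = -330537 - 2 \sqrt{347}$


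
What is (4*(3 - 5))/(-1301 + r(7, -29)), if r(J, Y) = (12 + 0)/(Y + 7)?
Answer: 88/14317 ≈ 0.0061465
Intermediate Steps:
r(J, Y) = 12/(7 + Y)
(4*(3 - 5))/(-1301 + r(7, -29)) = (4*(3 - 5))/(-1301 + 12/(7 - 29)) = (4*(-2))/(-1301 + 12/(-22)) = -8/(-1301 + 12*(-1/22)) = -8/(-1301 - 6/11) = -8/(-14317/11) = -8*(-11/14317) = 88/14317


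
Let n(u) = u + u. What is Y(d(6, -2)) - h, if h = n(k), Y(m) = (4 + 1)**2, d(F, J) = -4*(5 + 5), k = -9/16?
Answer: 209/8 ≈ 26.125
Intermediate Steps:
k = -9/16 (k = -9*1/16 = -9/16 ≈ -0.56250)
d(F, J) = -40 (d(F, J) = -4*10 = -40)
Y(m) = 25 (Y(m) = 5**2 = 25)
n(u) = 2*u
h = -9/8 (h = 2*(-9/16) = -9/8 ≈ -1.1250)
Y(d(6, -2)) - h = 25 - 1*(-9/8) = 25 + 9/8 = 209/8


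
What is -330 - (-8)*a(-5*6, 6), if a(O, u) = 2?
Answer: -314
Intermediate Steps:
-330 - (-8)*a(-5*6, 6) = -330 - (-8)*2 = -330 - 1*(-16) = -330 + 16 = -314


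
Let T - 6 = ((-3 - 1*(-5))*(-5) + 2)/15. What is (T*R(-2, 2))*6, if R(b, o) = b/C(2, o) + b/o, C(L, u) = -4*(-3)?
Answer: -574/15 ≈ -38.267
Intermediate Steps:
T = 82/15 (T = 6 + ((-3 - 1*(-5))*(-5) + 2)/15 = 6 + ((-3 + 5)*(-5) + 2)*(1/15) = 6 + (2*(-5) + 2)*(1/15) = 6 + (-10 + 2)*(1/15) = 6 - 8*1/15 = 6 - 8/15 = 82/15 ≈ 5.4667)
C(L, u) = 12
R(b, o) = b/12 + b/o
(T*R(-2, 2))*6 = (82*((1/12)*(-2) - 2/2)/15)*6 = (82*(-⅙ - 2*½)/15)*6 = (82*(-⅙ - 1)/15)*6 = ((82/15)*(-7/6))*6 = -287/45*6 = -574/15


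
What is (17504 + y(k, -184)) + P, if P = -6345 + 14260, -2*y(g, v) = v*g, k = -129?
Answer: 13551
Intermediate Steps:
y(g, v) = -g*v/2 (y(g, v) = -v*g/2 = -g*v/2)
P = 7915
(17504 + y(k, -184)) + P = (17504 - 1/2*(-129)*(-184)) + 7915 = (17504 - 11868) + 7915 = 5636 + 7915 = 13551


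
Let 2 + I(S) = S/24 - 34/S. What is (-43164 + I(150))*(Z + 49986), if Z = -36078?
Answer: -15006723887/25 ≈ -6.0027e+8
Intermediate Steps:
I(S) = -2 - 34/S + S/24 (I(S) = -2 + (S/24 - 34/S) = -2 + (-34/S + S/24) = -2 - 34/S + S/24)
(-43164 + I(150))*(Z + 49986) = (-43164 + (-2 - 34/150 + (1/24)*150))*(-36078 + 49986) = (-43164 + (-2 - 34*1/150 + 25/4))*13908 = (-43164 + (-2 - 17/75 + 25/4))*13908 = (-43164 + 1207/300)*13908 = -12947993/300*13908 = -15006723887/25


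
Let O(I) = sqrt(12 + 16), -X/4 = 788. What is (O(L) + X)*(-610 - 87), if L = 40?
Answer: 2196944 - 1394*sqrt(7) ≈ 2.1933e+6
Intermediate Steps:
X = -3152 (X = -4*788 = -3152)
O(I) = 2*sqrt(7) (O(I) = sqrt(28) = 2*sqrt(7))
(O(L) + X)*(-610 - 87) = (2*sqrt(7) - 3152)*(-610 - 87) = (-3152 + 2*sqrt(7))*(-697) = 2196944 - 1394*sqrt(7)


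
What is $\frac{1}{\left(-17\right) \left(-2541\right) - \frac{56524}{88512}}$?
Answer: $\frac{22128}{955849085} \approx 2.315 \cdot 10^{-5}$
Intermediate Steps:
$\frac{1}{\left(-17\right) \left(-2541\right) - \frac{56524}{88512}} = \frac{1}{43197 - \frac{14131}{22128}} = \frac{1}{\frac{955849085}{22128}} = \frac{22128}{955849085}$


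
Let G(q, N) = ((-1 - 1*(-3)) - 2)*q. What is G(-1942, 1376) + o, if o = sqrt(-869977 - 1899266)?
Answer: I*sqrt(2769243) ≈ 1664.1*I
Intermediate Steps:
G(q, N) = 0 (G(q, N) = ((-1 + 3) - 2)*q = (2 - 2)*q = 0*q = 0)
o = I*sqrt(2769243) (o = sqrt(-2769243) = I*sqrt(2769243) ≈ 1664.1*I)
G(-1942, 1376) + o = 0 + I*sqrt(2769243) = I*sqrt(2769243)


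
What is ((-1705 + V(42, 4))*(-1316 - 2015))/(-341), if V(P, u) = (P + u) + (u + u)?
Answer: -5499481/341 ≈ -16128.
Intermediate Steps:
V(P, u) = P + 3*u (V(P, u) = (P + u) + 2*u = P + 3*u)
((-1705 + V(42, 4))*(-1316 - 2015))/(-341) = ((-1705 + (42 + 3*4))*(-1316 - 2015))/(-341) = ((-1705 + (42 + 12))*(-3331))*(-1/341) = ((-1705 + 54)*(-3331))*(-1/341) = -1651*(-3331)*(-1/341) = 5499481*(-1/341) = -5499481/341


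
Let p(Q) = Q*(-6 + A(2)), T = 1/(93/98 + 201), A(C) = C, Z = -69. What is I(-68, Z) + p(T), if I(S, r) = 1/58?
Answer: -2945/1147878 ≈ -0.0025656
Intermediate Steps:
I(S, r) = 1/58
T = 98/19791 (T = 1/(93*(1/98) + 201) = 1/(93/98 + 201) = 1/(19791/98) = 98/19791 ≈ 0.0049517)
p(Q) = -4*Q (p(Q) = Q*(-6 + 2) = Q*(-4) = -4*Q)
I(-68, Z) + p(T) = 1/58 - 4*98/19791 = 1/58 - 392/19791 = -2945/1147878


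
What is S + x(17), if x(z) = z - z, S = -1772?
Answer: -1772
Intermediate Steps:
x(z) = 0
S + x(17) = -1772 + 0 = -1772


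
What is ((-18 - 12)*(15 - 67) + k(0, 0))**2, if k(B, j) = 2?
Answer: 2439844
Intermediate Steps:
((-18 - 12)*(15 - 67) + k(0, 0))**2 = ((-18 - 12)*(15 - 67) + 2)**2 = (-30*(-52) + 2)**2 = (1560 + 2)**2 = 1562**2 = 2439844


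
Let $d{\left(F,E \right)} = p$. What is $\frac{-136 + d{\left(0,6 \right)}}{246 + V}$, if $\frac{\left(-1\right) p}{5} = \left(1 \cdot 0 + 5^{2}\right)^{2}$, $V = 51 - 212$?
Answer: $- \frac{3261}{85} \approx -38.365$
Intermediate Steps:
$V = -161$
$p = -3125$ ($p = - 5 \left(1 \cdot 0 + 5^{2}\right)^{2} = - 5 \left(0 + 25\right)^{2} = - 5 \cdot 25^{2} = \left(-5\right) 625 = -3125$)
$d{\left(F,E \right)} = -3125$
$\frac{-136 + d{\left(0,6 \right)}}{246 + V} = \frac{-136 - 3125}{246 - 161} = - \frac{3261}{85}$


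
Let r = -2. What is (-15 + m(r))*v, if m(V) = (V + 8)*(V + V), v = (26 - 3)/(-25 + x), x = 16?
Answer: 299/3 ≈ 99.667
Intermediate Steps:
v = -23/9 (v = (26 - 3)/(-25 + 16) = 23/(-9) = 23*(-1/9) = -23/9 ≈ -2.5556)
m(V) = 2*V*(8 + V) (m(V) = (8 + V)*(2*V) = 2*V*(8 + V))
(-15 + m(r))*v = (-15 + 2*(-2)*(8 - 2))*(-23/9) = (-15 + 2*(-2)*6)*(-23/9) = (-15 - 24)*(-23/9) = -39*(-23/9) = 299/3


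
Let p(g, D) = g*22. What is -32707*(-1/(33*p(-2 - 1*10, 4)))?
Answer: -32707/8712 ≈ -3.7542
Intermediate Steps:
p(g, D) = 22*g
-32707*(-1/(33*p(-2 - 1*10, 4))) = -32707*(-1/(726*(-2 - 1*10))) = -32707*(-1/(726*(-2 - 10))) = -32707/((22*(-12))*(-33)) = -32707/((-264*(-33))) = -32707/8712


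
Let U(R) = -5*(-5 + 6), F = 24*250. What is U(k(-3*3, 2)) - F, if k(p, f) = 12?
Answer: -6005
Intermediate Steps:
F = 6000
U(R) = -5 (U(R) = -5*1 = -5)
U(k(-3*3, 2)) - F = -5 - 1*6000 = -5 - 6000 = -6005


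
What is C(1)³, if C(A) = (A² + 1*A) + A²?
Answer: 27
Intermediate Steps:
C(A) = A + 2*A² (C(A) = (A² + A) + A² = (A + A²) + A² = A + 2*A²)
C(1)³ = (1*(1 + 2*1))³ = (1*(1 + 2))³ = (1*3)³ = 3³ = 27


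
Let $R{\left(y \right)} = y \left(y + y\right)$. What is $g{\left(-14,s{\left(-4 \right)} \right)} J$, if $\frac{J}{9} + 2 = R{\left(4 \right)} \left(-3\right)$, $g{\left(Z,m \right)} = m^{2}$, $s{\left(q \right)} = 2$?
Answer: $-3528$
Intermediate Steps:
$R{\left(y \right)} = 2 y^{2}$ ($R{\left(y \right)} = y 2 y = 2 y^{2}$)
$J = -882$ ($J = -18 + 9 \cdot 2 \cdot 4^{2} \left(-3\right) = -18 + 9 \cdot 2 \cdot 16 \left(-3\right) = -18 + 9 \cdot 32 \left(-3\right) = -18 + 9 \left(-96\right) = -18 - 864 = -882$)
$g{\left(-14,s{\left(-4 \right)} \right)} J = 2^{2} \left(-882\right) = 4 \left(-882\right) = -3528$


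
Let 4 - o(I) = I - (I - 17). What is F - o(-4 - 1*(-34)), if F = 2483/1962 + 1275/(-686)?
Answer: 4174726/336483 ≈ 12.407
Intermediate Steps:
o(I) = -13 (o(I) = 4 - (I - (I - 17)) = 4 - (I - (-17 + I)) = 4 - (I + (17 - I)) = 4 - 1*17 = 4 - 17 = -13)
F = -199553/336483 (F = 2483*(1/1962) + 1275*(-1/686) = 2483/1962 - 1275/686 = -199553/336483 ≈ -0.59305)
F - o(-4 - 1*(-34)) = -199553/336483 - 1*(-13) = -199553/336483 + 13 = 4174726/336483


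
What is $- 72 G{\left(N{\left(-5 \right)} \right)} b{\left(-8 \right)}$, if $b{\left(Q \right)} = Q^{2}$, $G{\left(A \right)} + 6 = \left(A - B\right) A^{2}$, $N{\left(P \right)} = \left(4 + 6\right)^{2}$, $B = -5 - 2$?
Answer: $-4930532352$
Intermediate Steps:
$B = -7$
$N{\left(P \right)} = 100$ ($N{\left(P \right)} = 10^{2} = 100$)
$G{\left(A \right)} = -6 + A^{2} \left(7 + A\right)$ ($G{\left(A \right)} = -6 + \left(A - -7\right) A^{2} = -6 + \left(A + 7\right) A^{2} = -6 + \left(7 + A\right) A^{2} = -6 + A^{2} \left(7 + A\right)$)
$- 72 G{\left(N{\left(-5 \right)} \right)} b{\left(-8 \right)} = - 72 \left(-6 + 100^{3} + 7 \cdot 100^{2}\right) \left(-8\right)^{2} = - 72 \left(-6 + 1000000 + 7 \cdot 10000\right) 64 = - 72 \left(-6 + 1000000 + 70000\right) 64 = \left(-72\right) 1069994 \cdot 64 = \left(-77039568\right) 64 = -4930532352$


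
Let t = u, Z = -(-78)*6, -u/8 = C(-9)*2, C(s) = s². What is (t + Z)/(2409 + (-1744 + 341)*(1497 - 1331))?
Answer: 828/230489 ≈ 0.0035924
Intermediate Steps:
u = -1296 (u = -8*(-9)²*2 = -648*2 = -8*162 = -1296)
Z = 468 (Z = -26*(-18) = 468)
t = -1296
(t + Z)/(2409 + (-1744 + 341)*(1497 - 1331)) = (-1296 + 468)/(2409 + (-1744 + 341)*(1497 - 1331)) = -828/(2409 - 1403*166) = -828/(2409 - 232898) = -828/(-230489) = -828*(-1/230489) = 828/230489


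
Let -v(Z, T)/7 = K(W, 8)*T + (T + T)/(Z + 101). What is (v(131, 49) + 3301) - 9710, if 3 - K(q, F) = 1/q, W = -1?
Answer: -902939/116 ≈ -7784.0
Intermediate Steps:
K(q, F) = 3 - 1/q
v(Z, T) = -28*T - 14*T/(101 + Z) (v(Z, T) = -7*((3 - 1/(-1))*T + (T + T)/(Z + 101)) = -7*((3 - 1*(-1))*T + (2*T)/(101 + Z)) = -7*((3 + 1)*T + 2*T/(101 + Z)) = -7*(4*T + 2*T/(101 + Z)) = -28*T - 14*T/(101 + Z))
(v(131, 49) + 3301) - 9710 = (-14*49*(203 + 2*131)/(101 + 131) + 3301) - 9710 = (-14*49*(203 + 262)/232 + 3301) - 9710 = (-14*49*1/232*465 + 3301) - 9710 = (-159495/116 + 3301) - 9710 = 223421/116 - 9710 = -902939/116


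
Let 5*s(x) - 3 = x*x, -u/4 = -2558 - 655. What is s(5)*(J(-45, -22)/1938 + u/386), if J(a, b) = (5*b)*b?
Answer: 180889072/935085 ≈ 193.45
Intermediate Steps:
u = 12852 (u = -4*(-2558 - 655) = -4*(-3213) = 12852)
s(x) = ⅗ + x²/5 (s(x) = ⅗ + (x*x)/5 = ⅗ + x²/5)
J(a, b) = 5*b²
s(5)*(J(-45, -22)/1938 + u/386) = (⅗ + (⅕)*5²)*((5*(-22)²)/1938 + 12852/386) = (⅗ + (⅕)*25)*((5*484)*(1/1938) + 12852*(1/386)) = (⅗ + 5)*(2420*(1/1938) + 6426/193) = 28*(1210/969 + 6426/193)/5 = (28/5)*(6460324/187017) = 180889072/935085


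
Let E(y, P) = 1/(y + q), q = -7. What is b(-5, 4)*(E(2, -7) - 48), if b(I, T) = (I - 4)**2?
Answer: -19521/5 ≈ -3904.2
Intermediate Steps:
E(y, P) = 1/(-7 + y) (E(y, P) = 1/(y - 7) = 1/(-7 + y))
b(I, T) = (-4 + I)**2
b(-5, 4)*(E(2, -7) - 48) = (-4 - 5)**2*(1/(-7 + 2) - 48) = (-9)**2*(1/(-5) - 48) = 81*(-1/5 - 48) = 81*(-241/5) = -19521/5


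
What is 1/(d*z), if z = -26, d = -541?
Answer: 1/14066 ≈ 7.1093e-5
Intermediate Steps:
1/(d*z) = 1/(-541*(-26)) = 1/14066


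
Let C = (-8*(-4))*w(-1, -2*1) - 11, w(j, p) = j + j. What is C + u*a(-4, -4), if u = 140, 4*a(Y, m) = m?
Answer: -215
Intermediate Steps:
a(Y, m) = m/4
w(j, p) = 2*j
C = -75 (C = (-8*(-4))*(2*(-1)) - 11 = 32*(-2) - 11 = -64 - 11 = -75)
C + u*a(-4, -4) = -75 + 140*((¼)*(-4)) = -75 + 140*(-1) = -75 - 140 = -215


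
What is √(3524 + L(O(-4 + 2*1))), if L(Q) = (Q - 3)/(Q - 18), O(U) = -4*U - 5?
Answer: 2*√881 ≈ 59.363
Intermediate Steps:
O(U) = -5 - 4*U
L(Q) = (-3 + Q)/(-18 + Q)
√(3524 + L(O(-4 + 2*1))) = √(3524 + (-3 + (-5 - 4*(-4 + 2*1)))/(-18 + (-5 - 4*(-4 + 2*1)))) = √(3524 + (-3 + (-5 - 4*(-4 + 2)))/(-18 + (-5 - 4*(-4 + 2)))) = √(3524 + (-3 + (-5 - 4*(-2)))/(-18 + (-5 - 4*(-2)))) = √(3524 + (-3 + (-5 + 8))/(-18 + (-5 + 8))) = √(3524 + (-3 + 3)/(-18 + 3)) = √(3524 + 0/(-15)) = √(3524 - 1/15*0) = √(3524 + 0) = √3524 = 2*√881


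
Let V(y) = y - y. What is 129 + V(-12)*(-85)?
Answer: 129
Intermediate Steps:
V(y) = 0
129 + V(-12)*(-85) = 129 + 0*(-85) = 129 + 0 = 129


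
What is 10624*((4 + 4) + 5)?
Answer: 138112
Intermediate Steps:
10624*((4 + 4) + 5) = 10624*(8 + 5) = 10624*13 = 138112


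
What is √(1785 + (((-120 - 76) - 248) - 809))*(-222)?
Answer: -444*√133 ≈ -5120.5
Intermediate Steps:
√(1785 + (((-120 - 76) - 248) - 809))*(-222) = √(1785 + ((-196 - 248) - 809))*(-222) = √(1785 + (-444 - 809))*(-222) = √(1785 - 1253)*(-222) = √532*(-222) = (2*√133)*(-222) = -444*√133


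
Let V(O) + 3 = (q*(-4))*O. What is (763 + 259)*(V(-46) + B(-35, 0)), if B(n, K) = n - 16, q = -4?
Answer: -807380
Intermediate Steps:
V(O) = -3 + 16*O (V(O) = -3 + (-4*(-4))*O = -3 + 16*O)
B(n, K) = -16 + n
(763 + 259)*(V(-46) + B(-35, 0)) = (763 + 259)*((-3 + 16*(-46)) + (-16 - 35)) = 1022*((-3 - 736) - 51) = 1022*(-739 - 51) = 1022*(-790) = -807380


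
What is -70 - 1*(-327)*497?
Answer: 162449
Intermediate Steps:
-70 - 1*(-327)*497 = -70 + 327*497 = -70 + 162519 = 162449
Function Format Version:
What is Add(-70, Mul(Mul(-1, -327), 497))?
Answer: 162449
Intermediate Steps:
Add(-70, Mul(Mul(-1, -327), 497)) = Add(-70, Mul(327, 497)) = Add(-70, 162519) = 162449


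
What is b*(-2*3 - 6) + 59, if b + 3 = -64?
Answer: 863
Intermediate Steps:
b = -67 (b = -3 - 64 = -67)
b*(-2*3 - 6) + 59 = -67*(-2*3 - 6) + 59 = -67*(-6 - 6) + 59 = -67*(-12) + 59 = 804 + 59 = 863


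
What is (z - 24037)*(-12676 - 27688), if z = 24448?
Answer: -16589604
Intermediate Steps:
(z - 24037)*(-12676 - 27688) = (24448 - 24037)*(-12676 - 27688) = 411*(-40364) = -16589604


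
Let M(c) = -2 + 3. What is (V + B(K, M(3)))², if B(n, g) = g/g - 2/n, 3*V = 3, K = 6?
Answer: 25/9 ≈ 2.7778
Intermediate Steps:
M(c) = 1
V = 1 (V = (⅓)*3 = 1)
B(n, g) = 1 - 2/n
(V + B(K, M(3)))² = (1 + (-2 + 6)/6)² = (1 + (⅙)*4)² = (1 + ⅔)² = (5/3)² = 25/9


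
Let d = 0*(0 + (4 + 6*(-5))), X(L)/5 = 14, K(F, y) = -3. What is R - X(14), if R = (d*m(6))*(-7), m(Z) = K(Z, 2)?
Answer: -70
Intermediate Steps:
X(L) = 70 (X(L) = 5*14 = 70)
m(Z) = -3
d = 0 (d = 0*(0 + (4 - 30)) = 0*(0 - 26) = 0*(-26) = 0)
R = 0 (R = (0*(-3))*(-7) = 0*(-7) = 0)
R - X(14) = 0 - 1*70 = 0 - 70 = -70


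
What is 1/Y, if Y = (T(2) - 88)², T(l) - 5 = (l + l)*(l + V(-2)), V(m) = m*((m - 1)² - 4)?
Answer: 1/13225 ≈ 7.5614e-5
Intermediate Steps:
V(m) = m*(-4 + (-1 + m)²) (V(m) = m*((-1 + m)² - 4) = m*(-4 + (-1 + m)²))
T(l) = 5 + 2*l*(-10 + l) (T(l) = 5 + (l + l)*(l - 2*(-4 + (-1 - 2)²)) = 5 + (2*l)*(l - 2*(-4 + (-3)²)) = 5 + (2*l)*(l - 2*(-4 + 9)) = 5 + (2*l)*(l - 2*5) = 5 + (2*l)*(l - 10) = 5 + (2*l)*(-10 + l) = 5 + 2*l*(-10 + l))
Y = 13225 (Y = ((5 - 20*2 + 2*2²) - 88)² = ((5 - 40 + 2*4) - 88)² = ((5 - 40 + 8) - 88)² = (-27 - 88)² = (-115)² = 13225)
1/Y = 1/13225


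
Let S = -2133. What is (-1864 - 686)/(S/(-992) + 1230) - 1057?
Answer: -431497767/407431 ≈ -1059.1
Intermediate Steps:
(-1864 - 686)/(S/(-992) + 1230) - 1057 = (-1864 - 686)/(-2133/(-992) + 1230) - 1057 = -2550/(-2133*(-1/992) + 1230) - 1057 = -2550/(2133/992 + 1230) - 1057 = -2550/1222293/992 - 1057 = -2550*992/1222293 - 1057 = -843200/407431 - 1057 = -431497767/407431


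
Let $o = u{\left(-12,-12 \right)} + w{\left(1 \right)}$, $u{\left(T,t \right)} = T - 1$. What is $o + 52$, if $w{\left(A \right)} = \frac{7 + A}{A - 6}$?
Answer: $\frac{187}{5} \approx 37.4$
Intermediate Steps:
$u{\left(T,t \right)} = -1 + T$
$w{\left(A \right)} = \frac{7 + A}{-6 + A}$
$o = - \frac{73}{5}$ ($o = \left(-1 - 12\right) + \frac{7 + 1}{-6 + 1} = -13 + \frac{1}{-5} \cdot 8 = -13 - \frac{8}{5} = - \frac{73}{5} \approx -14.6$)
$o + 52 = - \frac{73}{5} + 52 = \frac{187}{5}$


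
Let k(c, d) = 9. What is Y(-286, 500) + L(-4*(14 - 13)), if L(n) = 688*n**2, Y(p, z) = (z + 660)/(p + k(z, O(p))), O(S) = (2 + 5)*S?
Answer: 3048056/277 ≈ 11004.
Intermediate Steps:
O(S) = 7*S
Y(p, z) = (660 + z)/(9 + p) (Y(p, z) = (z + 660)/(p + 9) = (660 + z)/(9 + p))
Y(-286, 500) + L(-4*(14 - 13)) = (660 + 500)/(9 - 286) + 688*(-4*(14 - 13))**2 = 1160/(-277) + 688*(-4*1)**2 = -1/277*1160 + 688*(-4)**2 = -1160/277 + 688*16 = -1160/277 + 11008 = 3048056/277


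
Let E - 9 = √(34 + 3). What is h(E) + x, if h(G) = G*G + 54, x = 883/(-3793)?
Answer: 651513/3793 + 18*√37 ≈ 281.26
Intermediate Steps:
x = -883/3793 (x = 883*(-1/3793) = -883/3793 ≈ -0.23280)
E = 9 + √37 (E = 9 + √(34 + 3) = 9 + √37 ≈ 15.083)
h(G) = 54 + G² (h(G) = G² + 54 = 54 + G²)
h(E) + x = (54 + (9 + √37)²) - 883/3793 = 203939/3793 + (9 + √37)²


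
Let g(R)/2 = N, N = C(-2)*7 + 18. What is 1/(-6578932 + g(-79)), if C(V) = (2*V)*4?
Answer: -1/6579120 ≈ -1.5200e-7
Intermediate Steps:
C(V) = 8*V
N = -94 (N = (8*(-2))*7 + 18 = -16*7 + 18 = -112 + 18 = -94)
g(R) = -188 (g(R) = 2*(-94) = -188)
1/(-6578932 + g(-79)) = 1/(-6578932 - 188) = 1/(-6579120) = -1/6579120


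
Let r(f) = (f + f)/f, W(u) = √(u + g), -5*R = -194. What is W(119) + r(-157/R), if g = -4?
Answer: 2 + √115 ≈ 12.724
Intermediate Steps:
R = 194/5 (R = -⅕*(-194) = 194/5 ≈ 38.800)
W(u) = √(-4 + u) (W(u) = √(u - 4) = √(-4 + u))
r(f) = 2 (r(f) = (2*f)/f = 2)
W(119) + r(-157/R) = √(-4 + 119) + 2 = √115 + 2 = 2 + √115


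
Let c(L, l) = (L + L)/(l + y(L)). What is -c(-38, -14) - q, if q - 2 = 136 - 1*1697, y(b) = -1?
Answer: 23309/15 ≈ 1553.9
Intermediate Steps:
c(L, l) = 2*L/(-1 + l) (c(L, l) = (L + L)/(l - 1) = (2*L)/(-1 + l) = 2*L/(-1 + l))
q = -1559 (q = 2 + (136 - 1*1697) = 2 + (136 - 1697) = 2 - 1561 = -1559)
-c(-38, -14) - q = -2*(-38)/(-1 - 14) - 1*(-1559) = -2*(-38)/(-15) + 1559 = -2*(-38)*(-1)/15 + 1559 = -1*76/15 + 1559 = -76/15 + 1559 = 23309/15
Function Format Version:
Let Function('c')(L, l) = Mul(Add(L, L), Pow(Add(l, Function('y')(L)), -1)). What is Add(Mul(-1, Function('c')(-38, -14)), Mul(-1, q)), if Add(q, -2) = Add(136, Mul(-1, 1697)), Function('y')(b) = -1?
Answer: Rational(23309, 15) ≈ 1553.9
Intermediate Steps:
Function('c')(L, l) = Mul(2, L, Pow(Add(-1, l), -1)) (Function('c')(L, l) = Mul(Add(L, L), Pow(Add(l, -1), -1)) = Mul(Mul(2, L), Pow(Add(-1, l), -1)) = Mul(2, L, Pow(Add(-1, l), -1)))
q = -1559 (q = Add(2, Add(136, Mul(-1, 1697))) = Add(2, Add(136, -1697)) = Add(2, -1561) = -1559)
Add(Mul(-1, Function('c')(-38, -14)), Mul(-1, q)) = Add(Mul(-1, Mul(2, -38, Pow(Add(-1, -14), -1))), Mul(-1, -1559)) = Add(Mul(-1, Mul(2, -38, Pow(-15, -1))), 1559) = Add(Mul(-1, Mul(2, -38, Rational(-1, 15))), 1559) = Add(Mul(-1, Rational(76, 15)), 1559) = Add(Rational(-76, 15), 1559) = Rational(23309, 15)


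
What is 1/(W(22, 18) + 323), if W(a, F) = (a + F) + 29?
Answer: 1/392 ≈ 0.0025510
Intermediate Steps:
W(a, F) = 29 + F + a (W(a, F) = (F + a) + 29 = 29 + F + a)
1/(W(22, 18) + 323) = 1/((29 + 18 + 22) + 323) = 1/(69 + 323) = 1/392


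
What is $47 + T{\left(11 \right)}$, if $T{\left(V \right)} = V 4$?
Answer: $91$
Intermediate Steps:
$T{\left(V \right)} = 4 V$
$47 + T{\left(11 \right)} = 47 + 4 \cdot 11 = 47 + 44 = 91$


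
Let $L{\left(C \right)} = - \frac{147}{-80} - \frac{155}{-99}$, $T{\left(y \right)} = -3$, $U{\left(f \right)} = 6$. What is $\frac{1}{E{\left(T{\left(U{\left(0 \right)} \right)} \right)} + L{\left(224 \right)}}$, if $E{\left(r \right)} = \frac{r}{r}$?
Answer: $\frac{7920}{34873} \approx 0.22711$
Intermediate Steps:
$L{\left(C \right)} = \frac{26953}{7920}$ ($L{\left(C \right)} = \left(-147\right) \left(- \frac{1}{80}\right) - - \frac{155}{99} = \frac{147}{80} + \frac{155}{99} = \frac{26953}{7920}$)
$E{\left(r \right)} = 1$
$\frac{1}{E{\left(T{\left(U{\left(0 \right)} \right)} \right)} + L{\left(224 \right)}} = \frac{1}{1 + \frac{26953}{7920}} = \frac{1}{\frac{34873}{7920}} = \frac{7920}{34873}$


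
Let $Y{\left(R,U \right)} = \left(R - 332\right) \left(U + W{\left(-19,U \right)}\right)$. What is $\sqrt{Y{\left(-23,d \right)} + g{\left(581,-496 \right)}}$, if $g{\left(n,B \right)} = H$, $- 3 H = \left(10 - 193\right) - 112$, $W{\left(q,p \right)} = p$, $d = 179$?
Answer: $\frac{35 i \sqrt{933}}{3} \approx 356.36 i$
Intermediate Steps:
$H = \frac{295}{3}$ ($H = - \frac{\left(10 - 193\right) - 112}{3} = - \frac{-183 - 112}{3} = \left(- \frac{1}{3}\right) \left(-295\right) = \frac{295}{3} \approx 98.333$)
$Y{\left(R,U \right)} = 2 U \left(-332 + R\right)$ ($Y{\left(R,U \right)} = \left(R - 332\right) \left(U + U\right) = \left(-332 + R\right) 2 U = 2 U \left(-332 + R\right)$)
$g{\left(n,B \right)} = \frac{295}{3}$
$\sqrt{Y{\left(-23,d \right)} + g{\left(581,-496 \right)}} = \sqrt{2 \cdot 179 \left(-332 - 23\right) + \frac{295}{3}} = \sqrt{2 \cdot 179 \left(-355\right) + \frac{295}{3}} = \sqrt{-127090 + \frac{295}{3}} = \sqrt{- \frac{380975}{3}} = \frac{35 i \sqrt{933}}{3}$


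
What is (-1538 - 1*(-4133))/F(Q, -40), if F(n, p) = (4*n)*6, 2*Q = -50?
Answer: -173/40 ≈ -4.3250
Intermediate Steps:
Q = -25 (Q = (½)*(-50) = -25)
F(n, p) = 24*n
(-1538 - 1*(-4133))/F(Q, -40) = (-1538 - 1*(-4133))/((24*(-25))) = (-1538 + 4133)/(-600) = 2595*(-1/600) = -173/40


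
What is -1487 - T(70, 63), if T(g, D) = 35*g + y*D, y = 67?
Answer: -8158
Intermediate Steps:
T(g, D) = 35*g + 67*D
-1487 - T(70, 63) = -1487 - (35*70 + 67*63) = -1487 - (2450 + 4221) = -1487 - 1*6671 = -1487 - 6671 = -8158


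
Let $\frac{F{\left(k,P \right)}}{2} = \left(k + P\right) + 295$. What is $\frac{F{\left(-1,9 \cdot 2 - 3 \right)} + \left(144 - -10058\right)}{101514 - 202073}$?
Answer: $- \frac{10820}{100559} \approx -0.1076$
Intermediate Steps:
$F{\left(k,P \right)} = 590 + 2 P + 2 k$ ($F{\left(k,P \right)} = 2 \left(\left(k + P\right) + 295\right) = 2 \left(\left(P + k\right) + 295\right) = 2 \left(295 + P + k\right) = 590 + 2 P + 2 k$)
$\frac{F{\left(-1,9 \cdot 2 - 3 \right)} + \left(144 - -10058\right)}{101514 - 202073} = \frac{\left(590 + 2 \left(9 \cdot 2 - 3\right) + 2 \left(-1\right)\right) + \left(144 - -10058\right)}{101514 - 202073} = \frac{\left(590 + 2 \left(18 - 3\right) - 2\right) + \left(144 + 10058\right)}{-100559} = \left(\left(590 + 2 \cdot 15 - 2\right) + 10202\right) \left(- \frac{1}{100559}\right) = \left(\left(590 + 30 - 2\right) + 10202\right) \left(- \frac{1}{100559}\right) = \left(618 + 10202\right) \left(- \frac{1}{100559}\right) = 10820 \left(- \frac{1}{100559}\right) = - \frac{10820}{100559}$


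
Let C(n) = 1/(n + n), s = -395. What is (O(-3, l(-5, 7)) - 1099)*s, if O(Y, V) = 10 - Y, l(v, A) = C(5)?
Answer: 428970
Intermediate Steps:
C(n) = 1/(2*n)
l(v, A) = ⅒ (l(v, A) = (½)/5 = (½)*(⅕) = ⅒)
(O(-3, l(-5, 7)) - 1099)*s = ((10 - 1*(-3)) - 1099)*(-395) = ((10 + 3) - 1099)*(-395) = (13 - 1099)*(-395) = -1086*(-395) = 428970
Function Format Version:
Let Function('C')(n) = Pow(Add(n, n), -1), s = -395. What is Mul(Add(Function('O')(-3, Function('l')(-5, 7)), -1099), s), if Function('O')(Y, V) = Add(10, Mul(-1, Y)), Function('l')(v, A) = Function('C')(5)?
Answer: 428970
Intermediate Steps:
Function('C')(n) = Mul(Rational(1, 2), Pow(n, -1)) (Function('C')(n) = Pow(Mul(2, n), -1) = Mul(Rational(1, 2), Pow(n, -1)))
Function('l')(v, A) = Rational(1, 10) (Function('l')(v, A) = Mul(Rational(1, 2), Pow(5, -1)) = Mul(Rational(1, 2), Rational(1, 5)) = Rational(1, 10))
Mul(Add(Function('O')(-3, Function('l')(-5, 7)), -1099), s) = Mul(Add(Add(10, Mul(-1, -3)), -1099), -395) = Mul(Add(Add(10, 3), -1099), -395) = Mul(Add(13, -1099), -395) = Mul(-1086, -395) = 428970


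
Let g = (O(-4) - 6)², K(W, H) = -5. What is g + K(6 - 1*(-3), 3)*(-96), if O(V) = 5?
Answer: 481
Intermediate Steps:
g = 1 (g = (5 - 6)² = (-1)² = 1)
g + K(6 - 1*(-3), 3)*(-96) = 1 - 5*(-96) = 1 + 480 = 481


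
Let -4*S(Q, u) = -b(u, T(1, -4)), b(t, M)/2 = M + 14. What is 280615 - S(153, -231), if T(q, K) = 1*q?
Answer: 561215/2 ≈ 2.8061e+5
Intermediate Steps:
T(q, K) = q
b(t, M) = 28 + 2*M (b(t, M) = 2*(M + 14) = 2*(14 + M) = 28 + 2*M)
S(Q, u) = 15/2 (S(Q, u) = -(-1)*(28 + 2*1)/4 = -(-1)*(28 + 2)/4 = -(-1)*30/4 = -¼*(-30) = 15/2)
280615 - S(153, -231) = 280615 - 1*15/2 = 280615 - 15/2 = 561215/2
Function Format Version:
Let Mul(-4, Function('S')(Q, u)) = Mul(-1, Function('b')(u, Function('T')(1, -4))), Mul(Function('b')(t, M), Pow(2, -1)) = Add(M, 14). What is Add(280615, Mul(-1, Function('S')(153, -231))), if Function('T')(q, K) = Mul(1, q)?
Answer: Rational(561215, 2) ≈ 2.8061e+5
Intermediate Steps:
Function('T')(q, K) = q
Function('b')(t, M) = Add(28, Mul(2, M)) (Function('b')(t, M) = Mul(2, Add(M, 14)) = Mul(2, Add(14, M)) = Add(28, Mul(2, M)))
Function('S')(Q, u) = Rational(15, 2) (Function('S')(Q, u) = Mul(Rational(-1, 4), Mul(-1, Add(28, Mul(2, 1)))) = Mul(Rational(-1, 4), Mul(-1, Add(28, 2))) = Mul(Rational(-1, 4), Mul(-1, 30)) = Mul(Rational(-1, 4), -30) = Rational(15, 2))
Add(280615, Mul(-1, Function('S')(153, -231))) = Add(280615, Mul(-1, Rational(15, 2))) = Add(280615, Rational(-15, 2)) = Rational(561215, 2)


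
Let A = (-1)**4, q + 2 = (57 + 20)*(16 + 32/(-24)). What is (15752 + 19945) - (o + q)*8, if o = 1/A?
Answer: 80011/3 ≈ 26670.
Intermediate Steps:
q = 3382/3 (q = -2 + (57 + 20)*(16 + 32/(-24)) = -2 + 77*(16 + 32*(-1/24)) = -2 + 77*(16 - 4/3) = -2 + 77*(44/3) = -2 + 3388/3 = 3382/3 ≈ 1127.3)
A = 1
o = 1 (o = 1/1 = 1)
(15752 + 19945) - (o + q)*8 = (15752 + 19945) - (1 + 3382/3)*8 = 35697 - 3385*8/3 = 35697 - 1*27080/3 = 35697 - 27080/3 = 80011/3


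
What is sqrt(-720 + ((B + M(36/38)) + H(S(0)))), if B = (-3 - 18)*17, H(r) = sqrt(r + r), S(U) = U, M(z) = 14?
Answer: I*sqrt(1063) ≈ 32.604*I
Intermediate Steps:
H(r) = sqrt(2)*sqrt(r) (H(r) = sqrt(2*r) = sqrt(2)*sqrt(r))
B = -357 (B = -21*17 = -357)
sqrt(-720 + ((B + M(36/38)) + H(S(0)))) = sqrt(-720 + ((-357 + 14) + sqrt(2)*sqrt(0))) = sqrt(-720 + (-343 + sqrt(2)*0)) = sqrt(-720 + (-343 + 0)) = sqrt(-720 - 343) = sqrt(-1063) = I*sqrt(1063)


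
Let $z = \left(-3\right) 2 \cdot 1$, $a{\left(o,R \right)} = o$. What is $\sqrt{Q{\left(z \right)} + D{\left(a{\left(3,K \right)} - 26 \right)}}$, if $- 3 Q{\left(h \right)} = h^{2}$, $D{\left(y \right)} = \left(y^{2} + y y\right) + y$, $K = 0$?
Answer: $\sqrt{1023} \approx 31.984$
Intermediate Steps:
$D{\left(y \right)} = y + 2 y^{2}$ ($D{\left(y \right)} = \left(y^{2} + y^{2}\right) + y = 2 y^{2} + y = y + 2 y^{2}$)
$z = -6$ ($z = \left(-6\right) 1 = -6$)
$Q{\left(h \right)} = - \frac{h^{2}}{3}$
$\sqrt{Q{\left(z \right)} + D{\left(a{\left(3,K \right)} - 26 \right)}} = \sqrt{- \frac{\left(-6\right)^{2}}{3} + \left(3 - 26\right) \left(1 + 2 \left(3 - 26\right)\right)} = \sqrt{\left(- \frac{1}{3}\right) 36 + \left(3 - 26\right) \left(1 + 2 \left(3 - 26\right)\right)} = \sqrt{-12 - 23 \left(1 + 2 \left(-23\right)\right)} = \sqrt{-12 - 23 \left(1 - 46\right)} = \sqrt{-12 - -1035} = \sqrt{-12 + 1035} = \sqrt{1023}$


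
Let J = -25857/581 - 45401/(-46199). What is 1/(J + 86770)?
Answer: 26841619/2327879091068 ≈ 1.1531e-5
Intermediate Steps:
J = -1168189562/26841619 (J = -25857*1/581 - 45401*(-1/46199) = -25857/581 + 45401/46199 = -1168189562/26841619 ≈ -43.522)
1/(J + 86770) = 1/(-1168189562/26841619 + 86770) = 1/(2327879091068/26841619) = 26841619/2327879091068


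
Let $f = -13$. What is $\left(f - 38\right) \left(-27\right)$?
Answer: $1377$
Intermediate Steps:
$\left(f - 38\right) \left(-27\right) = \left(-13 - 38\right) \left(-27\right) = \left(-51\right) \left(-27\right) = 1377$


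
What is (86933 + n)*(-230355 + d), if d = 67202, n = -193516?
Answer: 17389336199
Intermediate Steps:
(86933 + n)*(-230355 + d) = (86933 - 193516)*(-230355 + 67202) = -106583*(-163153) = 17389336199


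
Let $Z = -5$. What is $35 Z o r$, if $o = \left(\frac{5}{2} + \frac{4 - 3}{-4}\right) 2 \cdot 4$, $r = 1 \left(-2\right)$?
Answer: $6300$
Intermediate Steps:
$r = -2$
$o = 18$ ($o = \left(5 \cdot \frac{1}{2} + 1 \left(- \frac{1}{4}\right)\right) 2 \cdot 4 = \left(\frac{5}{2} - \frac{1}{4}\right) 2 \cdot 4 = \frac{9}{4} \cdot 2 \cdot 4 = \frac{9}{2} \cdot 4 = 18$)
$35 Z o r = 35 \left(-5\right) 18 \left(-2\right) = \left(-175\right) \left(-36\right) = 6300$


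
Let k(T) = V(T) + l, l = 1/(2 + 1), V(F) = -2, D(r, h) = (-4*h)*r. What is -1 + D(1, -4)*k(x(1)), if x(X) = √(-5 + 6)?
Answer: -83/3 ≈ -27.667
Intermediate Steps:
D(r, h) = -4*h*r
l = ⅓ (l = 1/3 = ⅓ ≈ 0.33333)
x(X) = 1 (x(X) = √1 = 1)
k(T) = -5/3 (k(T) = -2 + ⅓ = -5/3)
-1 + D(1, -4)*k(x(1)) = -1 - 4*(-4)*1*(-5/3) = -1 + 16*(-5/3) = -1 - 80/3 = -83/3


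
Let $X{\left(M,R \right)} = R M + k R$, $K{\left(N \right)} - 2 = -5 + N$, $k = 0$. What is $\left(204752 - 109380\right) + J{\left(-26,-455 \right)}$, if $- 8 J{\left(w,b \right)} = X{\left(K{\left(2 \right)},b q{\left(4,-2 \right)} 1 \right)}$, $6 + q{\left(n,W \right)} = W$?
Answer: $95827$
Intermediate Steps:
$q{\left(n,W \right)} = -6 + W$
$K{\left(N \right)} = -3 + N$ ($K{\left(N \right)} = 2 + \left(-5 + N\right) = -3 + N$)
$X{\left(M,R \right)} = M R$ ($X{\left(M,R \right)} = R M + 0 R = M R + 0 = M R$)
$J{\left(w,b \right)} = - b$ ($J{\left(w,b \right)} = - \frac{\left(-3 + 2\right) b \left(-6 - 2\right) 1}{8} = - \frac{\left(-1\right) b \left(-8\right) 1}{8} = - \frac{\left(-1\right) - 8 b 1}{8} = - \frac{\left(-1\right) \left(- 8 b\right)}{8} = - \frac{8 b}{8} = - b$)
$\left(204752 - 109380\right) + J{\left(-26,-455 \right)} = \left(204752 - 109380\right) - -455 = 95372 + 455 = 95827$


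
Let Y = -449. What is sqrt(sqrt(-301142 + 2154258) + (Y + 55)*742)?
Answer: sqrt(-292348 + 2*sqrt(463279)) ≈ 539.43*I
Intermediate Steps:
sqrt(sqrt(-301142 + 2154258) + (Y + 55)*742) = sqrt(sqrt(-301142 + 2154258) + (-449 + 55)*742) = sqrt(sqrt(1853116) - 394*742) = sqrt(2*sqrt(463279) - 292348) = sqrt(-292348 + 2*sqrt(463279))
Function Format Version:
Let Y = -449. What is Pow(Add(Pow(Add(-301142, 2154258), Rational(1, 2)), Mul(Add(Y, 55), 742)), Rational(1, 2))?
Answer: Pow(Add(-292348, Mul(2, Pow(463279, Rational(1, 2)))), Rational(1, 2)) ≈ Mul(539.43, I)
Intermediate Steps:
Pow(Add(Pow(Add(-301142, 2154258), Rational(1, 2)), Mul(Add(Y, 55), 742)), Rational(1, 2)) = Pow(Add(Pow(Add(-301142, 2154258), Rational(1, 2)), Mul(Add(-449, 55), 742)), Rational(1, 2)) = Pow(Add(Pow(1853116, Rational(1, 2)), Mul(-394, 742)), Rational(1, 2)) = Pow(Add(Mul(2, Pow(463279, Rational(1, 2))), -292348), Rational(1, 2)) = Pow(Add(-292348, Mul(2, Pow(463279, Rational(1, 2)))), Rational(1, 2))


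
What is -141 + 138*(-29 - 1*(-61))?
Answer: 4275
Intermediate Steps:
-141 + 138*(-29 - 1*(-61)) = -141 + 138*(-29 + 61) = -141 + 138*32 = -141 + 4416 = 4275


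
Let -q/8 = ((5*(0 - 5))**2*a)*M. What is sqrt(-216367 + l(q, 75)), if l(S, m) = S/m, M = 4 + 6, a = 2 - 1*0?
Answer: I*sqrt(1959303)/3 ≈ 466.58*I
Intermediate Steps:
a = 2 (a = 2 + 0 = 2)
M = 10
q = -100000 (q = -8*(5*(0 - 5))**2*2*10 = -8*(5*(-5))**2*2*10 = -8*(-25)**2*2*10 = -8*625*2*10 = -10000*10 = -8*12500 = -100000)
sqrt(-216367 + l(q, 75)) = sqrt(-216367 - 100000/75) = sqrt(-216367 - 100000*1/75) = sqrt(-216367 - 4000/3) = sqrt(-653101/3) = I*sqrt(1959303)/3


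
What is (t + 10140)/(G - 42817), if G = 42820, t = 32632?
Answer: 42772/3 ≈ 14257.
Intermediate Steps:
(t + 10140)/(G - 42817) = (32632 + 10140)/(42820 - 42817) = 42772/3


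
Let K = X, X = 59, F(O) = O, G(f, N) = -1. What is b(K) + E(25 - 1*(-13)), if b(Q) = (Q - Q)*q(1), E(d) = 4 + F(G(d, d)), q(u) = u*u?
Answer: 3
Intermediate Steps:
q(u) = u²
K = 59
E(d) = 3 (E(d) = 4 - 1 = 3)
b(Q) = 0 (b(Q) = (Q - Q)*1² = 0*1 = 0)
b(K) + E(25 - 1*(-13)) = 0 + 3 = 3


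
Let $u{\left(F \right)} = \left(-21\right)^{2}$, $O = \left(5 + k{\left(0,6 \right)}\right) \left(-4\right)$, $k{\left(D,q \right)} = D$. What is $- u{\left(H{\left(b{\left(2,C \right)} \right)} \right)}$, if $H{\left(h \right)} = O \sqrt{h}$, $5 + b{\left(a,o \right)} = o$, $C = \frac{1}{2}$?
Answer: $-441$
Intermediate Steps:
$C = \frac{1}{2} \approx 0.5$
$b{\left(a,o \right)} = -5 + o$
$O = -20$ ($O = \left(5 + 0\right) \left(-4\right) = 5 \left(-4\right) = -20$)
$H{\left(h \right)} = - 20 \sqrt{h}$
$u{\left(F \right)} = 441$
$- u{\left(H{\left(b{\left(2,C \right)} \right)} \right)} = \left(-1\right) 441 = -441$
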